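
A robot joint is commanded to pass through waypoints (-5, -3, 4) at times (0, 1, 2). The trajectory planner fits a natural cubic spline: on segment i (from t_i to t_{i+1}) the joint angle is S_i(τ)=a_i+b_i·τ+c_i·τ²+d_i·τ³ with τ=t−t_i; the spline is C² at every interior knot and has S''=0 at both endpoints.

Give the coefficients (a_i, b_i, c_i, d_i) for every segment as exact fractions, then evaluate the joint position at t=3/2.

  seg 0: a=-5 b=3/4 c=0 d=5/4
  seg 1: a=-3 b=9/2 c=15/4 d=-5/4
S(3/2) = 1/32

Δ: Δ0=2, Δ1=7
row 1: diag=4, rhs=30; c'=1/4, d'=15/2
back: M1=15/2
M: M0=0, M1=15/2, M2=0
seg 0: a=-5, c=M0/2=0, d=(M1−M0)/(6·1)=5/4, b=Δ0−h0·(2M0+M1)/6=3/4
seg 1: a=-3, c=M1/2=15/4, d=(M2−M1)/(6·1)=-5/4, b=Δ1−h1·(2M1+M2)/6=9/2
t_q=3/2 → seg 1, τ=1/2; S=-3+9/2·τ+15/4·τ²+-5/4·τ³=1/32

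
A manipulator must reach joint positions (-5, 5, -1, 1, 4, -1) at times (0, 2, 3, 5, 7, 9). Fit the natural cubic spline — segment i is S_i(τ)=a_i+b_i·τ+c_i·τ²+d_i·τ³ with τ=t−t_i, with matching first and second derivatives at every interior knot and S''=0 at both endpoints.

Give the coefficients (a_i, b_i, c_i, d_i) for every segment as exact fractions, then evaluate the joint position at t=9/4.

Δ: Δ0=5, Δ1=-6, Δ2=1, Δ3=3/2, Δ4=-5/2
row 1: diag=6, rhs=-66; c'=1/6, d'=-11
row 2: denom=6−1·1/6=35/6; d'=(42−1·-11)/(35/6)=318/35
row 3: denom=8−2·12/35=256/35; d'=(3−2·318/35)/(256/35)=-531/256
row 4: denom=8−2·35/128=477/64; d'=(-24−2·-531/256)/(477/64)=-847/318
back: M4=-847/318
back: M3=-531/256−35/128·-847/318=-214/159
back: M2=318/35−12/35·-214/159=506/53
back: M1=-11−1/6·506/53=-2002/159
M: M0=0, M1=-2002/159, M2=506/53, M3=-214/159, M4=-847/318, M5=0
seg 0: a=-5, c=M0/2=0, d=(M1−M0)/(6·2)=-1001/954, b=Δ0−h0·(2M0+M1)/6=4387/477
seg 1: a=5, c=M1/2=-1001/159, d=(M2−M1)/(6·1)=1760/477, b=Δ1−h1·(2M1+M2)/6=-1619/477
seg 2: a=-1, c=M2/2=253/53, d=(M3−M2)/(6·2)=-433/477, b=Δ2−h2·(2M2+M3)/6=-2345/477
seg 3: a=1, c=M3/2=-107/159, d=(M4−M3)/(6·2)=-419/3816, b=Δ3−h3·(2M3+M4)/6=1567/477
seg 4: a=4, c=M4/2=-847/636, d=(M5−M4)/(6·2)=847/3816, b=Δ4−h4·(2M4+M5)/6=-691/954
t_q=9/4 → seg 1, τ=1/4; S=5+-1619/477·τ+-1001/159·τ²+1760/477·τ³=9707/2544

  seg 0: a=-5 b=4387/477 c=0 d=-1001/954
  seg 1: a=5 b=-1619/477 c=-1001/159 d=1760/477
  seg 2: a=-1 b=-2345/477 c=253/53 d=-433/477
  seg 3: a=1 b=1567/477 c=-107/159 d=-419/3816
  seg 4: a=4 b=-691/954 c=-847/636 d=847/3816
S(9/4) = 9707/2544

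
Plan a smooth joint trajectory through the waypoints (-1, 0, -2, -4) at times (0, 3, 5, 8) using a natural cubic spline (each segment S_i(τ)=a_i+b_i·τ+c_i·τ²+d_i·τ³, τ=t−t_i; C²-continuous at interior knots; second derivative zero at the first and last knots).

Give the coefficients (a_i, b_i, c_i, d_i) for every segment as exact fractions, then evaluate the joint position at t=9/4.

Δ: Δ0=1/3, Δ1=-1, Δ2=-2/3
row 1: diag=10, rhs=-8; c'=1/5, d'=-4/5
row 2: denom=10−2·1/5=48/5; d'=(2−2·-4/5)/(48/5)=3/8
back: M2=3/8
back: M1=-4/5−1/5·3/8=-7/8
M: M0=0, M1=-7/8, M2=3/8, M3=0
seg 0: a=-1, c=M0/2=0, d=(M1−M0)/(6·3)=-7/144, b=Δ0−h0·(2M0+M1)/6=37/48
seg 1: a=0, c=M1/2=-7/16, d=(M2−M1)/(6·2)=5/48, b=Δ1−h1·(2M1+M2)/6=-13/24
seg 2: a=-2, c=M2/2=3/16, d=(M3−M2)/(6·3)=-1/48, b=Δ2−h2·(2M2+M3)/6=-25/24
t_q=9/4 → seg 0, τ=9/4; S=-1+37/48·τ+0·τ²+-7/144·τ³=185/1024

  seg 0: a=-1 b=37/48 c=0 d=-7/144
  seg 1: a=0 b=-13/24 c=-7/16 d=5/48
  seg 2: a=-2 b=-25/24 c=3/16 d=-1/48
S(9/4) = 185/1024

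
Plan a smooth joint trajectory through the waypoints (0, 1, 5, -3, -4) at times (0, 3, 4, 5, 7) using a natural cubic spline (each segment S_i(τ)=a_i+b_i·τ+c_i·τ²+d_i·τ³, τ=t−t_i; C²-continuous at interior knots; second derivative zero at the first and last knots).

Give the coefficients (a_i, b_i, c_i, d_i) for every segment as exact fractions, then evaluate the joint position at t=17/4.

Δ: Δ0=1/3, Δ1=4, Δ2=-8, Δ3=-1/2
row 1: diag=8, rhs=22; c'=1/8, d'=11/4
row 2: denom=4−1·1/8=31/8; d'=(-72−1·11/4)/(31/8)=-598/31
row 3: denom=6−1·8/31=178/31; d'=(45−1·-598/31)/(178/31)=1993/178
back: M3=1993/178
back: M2=-598/31−8/31·1993/178=-1974/89
back: M1=11/4−1/8·-1974/89=983/178
M: M0=0, M1=983/178, M2=-1974/89, M3=1993/178, M4=0
seg 0: a=0, c=M0/2=0, d=(M1−M0)/(6·3)=983/3204, b=Δ0−h0·(2M0+M1)/6=-2593/1068
seg 1: a=1, c=M1/2=983/356, d=(M2−M1)/(6·1)=-4931/1068, b=Δ1−h1·(2M1+M2)/6=3127/534
seg 2: a=5, c=M2/2=-987/89, d=(M3−M2)/(6·1)=5941/1068, b=Δ2−h2·(2M2+M3)/6=-2641/1068
seg 3: a=-3, c=M3/2=1993/356, d=(M4−M3)/(6·2)=-1993/2136, b=Δ3−h3·(2M3+M4)/6=-4253/534
t_q=17/4 → seg 2, τ=1/4; S=5+-2641/1068·τ+-987/89·τ²+5941/1068·τ³=86023/22784

  seg 0: a=0 b=-2593/1068 c=0 d=983/3204
  seg 1: a=1 b=3127/534 c=983/356 d=-4931/1068
  seg 2: a=5 b=-2641/1068 c=-987/89 d=5941/1068
  seg 3: a=-3 b=-4253/534 c=1993/356 d=-1993/2136
S(17/4) = 86023/22784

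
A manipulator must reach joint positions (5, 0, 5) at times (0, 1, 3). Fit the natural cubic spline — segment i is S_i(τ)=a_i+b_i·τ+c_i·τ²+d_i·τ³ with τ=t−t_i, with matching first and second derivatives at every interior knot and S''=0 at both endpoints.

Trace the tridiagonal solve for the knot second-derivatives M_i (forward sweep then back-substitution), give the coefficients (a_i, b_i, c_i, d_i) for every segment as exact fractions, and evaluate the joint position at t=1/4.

  seg 0: a=5 b=-25/4 c=0 d=5/4
  seg 1: a=0 b=-5/2 c=15/4 d=-5/8
S(1/4) = 885/256

Δ: Δ0=-5, Δ1=5/2
row 1: diag=6, rhs=45; c'=1/3, d'=15/2
back: M1=15/2
M: M0=0, M1=15/2, M2=0
seg 0: a=5, c=M0/2=0, d=(M1−M0)/(6·1)=5/4, b=Δ0−h0·(2M0+M1)/6=-25/4
seg 1: a=0, c=M1/2=15/4, d=(M2−M1)/(6·2)=-5/8, b=Δ1−h1·(2M1+M2)/6=-5/2
t_q=1/4 → seg 0, τ=1/4; S=5+-25/4·τ+0·τ²+5/4·τ³=885/256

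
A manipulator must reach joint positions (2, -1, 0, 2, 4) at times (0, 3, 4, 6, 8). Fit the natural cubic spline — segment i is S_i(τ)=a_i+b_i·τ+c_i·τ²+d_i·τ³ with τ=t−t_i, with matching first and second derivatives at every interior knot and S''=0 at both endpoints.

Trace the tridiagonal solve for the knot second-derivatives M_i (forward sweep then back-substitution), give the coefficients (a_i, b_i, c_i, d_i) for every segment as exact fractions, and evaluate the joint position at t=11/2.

  seg 0: a=2 b=-76/43 c=0 d=11/129
  seg 1: a=-1 b=23/43 c=33/43 d=-13/43
  seg 2: a=0 b=50/43 c=-6/43 d=5/172
  seg 3: a=2 b=41/43 c=3/86 d=-1/172
S(11/2) = 2103/1376

Δ: Δ0=-1, Δ1=1, Δ2=1, Δ3=1
row 1: diag=8, rhs=12; c'=1/8, d'=3/2
row 2: denom=6−1·1/8=47/8; d'=(0−1·3/2)/(47/8)=-12/47
row 3: denom=8−2·16/47=344/47; d'=(0−2·-12/47)/(344/47)=3/43
back: M3=3/43
back: M2=-12/47−16/47·3/43=-12/43
back: M1=3/2−1/8·-12/43=66/43
M: M0=0, M1=66/43, M2=-12/43, M3=3/43, M4=0
seg 0: a=2, c=M0/2=0, d=(M1−M0)/(6·3)=11/129, b=Δ0−h0·(2M0+M1)/6=-76/43
seg 1: a=-1, c=M1/2=33/43, d=(M2−M1)/(6·1)=-13/43, b=Δ1−h1·(2M1+M2)/6=23/43
seg 2: a=0, c=M2/2=-6/43, d=(M3−M2)/(6·2)=5/172, b=Δ2−h2·(2M2+M3)/6=50/43
seg 3: a=2, c=M3/2=3/86, d=(M4−M3)/(6·2)=-1/172, b=Δ3−h3·(2M3+M4)/6=41/43
t_q=11/2 → seg 2, τ=3/2; S=0+50/43·τ+-6/43·τ²+5/172·τ³=2103/1376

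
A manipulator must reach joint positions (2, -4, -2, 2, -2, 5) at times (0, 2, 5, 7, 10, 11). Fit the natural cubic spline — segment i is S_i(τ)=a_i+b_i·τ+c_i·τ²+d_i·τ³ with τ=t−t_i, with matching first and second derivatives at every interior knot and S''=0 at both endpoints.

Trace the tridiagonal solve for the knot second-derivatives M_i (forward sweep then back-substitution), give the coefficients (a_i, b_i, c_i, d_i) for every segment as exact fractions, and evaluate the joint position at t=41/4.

  seg 0: a=2 b=-22207/6141 c=0 d=946/6141
  seg 1: a=-4 b=-10855/6141 c=1892/2047 d=-77/2047
  seg 2: a=-2 b=16964/6141 c=1199/2047 d=-2969/6141
  seg 3: a=2 b=-4276/6141 c=-4739/2047 d=12913/18423
  seg 4: a=-2 b=26639/6141 c=8174/2047 d=-8174/6141
S(41/4) = -44985/65504

Δ: Δ0=-3, Δ1=2/3, Δ2=2, Δ3=-4/3, Δ4=7
row 1: diag=10, rhs=22; c'=3/10, d'=11/5
row 2: denom=10−3·3/10=91/10; d'=(8−3·11/5)/(91/10)=2/13
row 3: denom=10−2·20/91=870/91; d'=(-20−2·2/13)/(870/91)=-308/145
row 4: denom=8−3·91/290=2047/290; d'=(50−3·-308/145)/(2047/290)=16348/2047
back: M4=16348/2047
back: M3=-308/145−91/290·16348/2047=-9478/2047
back: M2=2/13−20/91·-9478/2047=2398/2047
back: M1=11/5−3/10·2398/2047=3784/2047
M: M0=0, M1=3784/2047, M2=2398/2047, M3=-9478/2047, M4=16348/2047, M5=0
seg 0: a=2, c=M0/2=0, d=(M1−M0)/(6·2)=946/6141, b=Δ0−h0·(2M0+M1)/6=-22207/6141
seg 1: a=-4, c=M1/2=1892/2047, d=(M2−M1)/(6·3)=-77/2047, b=Δ1−h1·(2M1+M2)/6=-10855/6141
seg 2: a=-2, c=M2/2=1199/2047, d=(M3−M2)/(6·2)=-2969/6141, b=Δ2−h2·(2M2+M3)/6=16964/6141
seg 3: a=2, c=M3/2=-4739/2047, d=(M4−M3)/(6·3)=12913/18423, b=Δ3−h3·(2M3+M4)/6=-4276/6141
seg 4: a=-2, c=M4/2=8174/2047, d=(M5−M4)/(6·1)=-8174/6141, b=Δ4−h4·(2M4+M5)/6=26639/6141
t_q=41/4 → seg 4, τ=1/4; S=-2+26639/6141·τ+8174/2047·τ²+-8174/6141·τ³=-44985/65504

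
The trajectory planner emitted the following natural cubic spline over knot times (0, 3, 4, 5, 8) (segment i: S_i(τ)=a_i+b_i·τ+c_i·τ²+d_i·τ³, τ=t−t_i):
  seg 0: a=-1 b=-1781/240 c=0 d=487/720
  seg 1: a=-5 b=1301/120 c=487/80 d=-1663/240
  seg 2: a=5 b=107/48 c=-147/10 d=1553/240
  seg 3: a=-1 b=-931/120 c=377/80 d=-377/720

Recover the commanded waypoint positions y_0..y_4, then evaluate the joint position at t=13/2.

y_0 = S_0(0) = a_0 = -1
y_1 = S_1(0) = a_1 = -5
y_2 = S_2(0) = a_2 = 5
y_3 = S_3(0) = a_3 = -1
y_4 = S_3(3) = 4
t_q=13/2 is in segment 3 (τ=3/2); S_3(τ)=-2433/640

y_0=-1 y_1=-5 y_2=5 y_3=-1 y_4=4
S(13/2) = -2433/640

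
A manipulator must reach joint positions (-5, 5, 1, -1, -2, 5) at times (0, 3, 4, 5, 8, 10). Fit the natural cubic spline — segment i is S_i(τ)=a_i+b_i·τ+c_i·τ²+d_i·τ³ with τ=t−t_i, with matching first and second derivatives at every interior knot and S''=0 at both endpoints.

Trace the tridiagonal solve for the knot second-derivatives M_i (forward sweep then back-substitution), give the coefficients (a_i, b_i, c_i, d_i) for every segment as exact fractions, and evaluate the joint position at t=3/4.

Δ: Δ0=10/3, Δ1=-4, Δ2=-2, Δ3=-1/3, Δ4=7/2
row 1: diag=8, rhs=-44; c'=1/8, d'=-11/2
row 2: denom=4−1·1/8=31/8; d'=(12−1·-11/2)/(31/8)=140/31
row 3: denom=8−1·8/31=240/31; d'=(10−1·140/31)/(240/31)=17/24
row 4: denom=10−3·31/80=707/80; d'=(23−3·17/24)/(707/80)=1670/707
back: M4=1670/707
back: M3=17/24−31/80·1670/707=-439/2121
back: M2=140/31−8/31·-439/2121=9692/2121
back: M1=-11/2−1/8·9692/2121=-12877/2121
M: M0=0, M1=-12877/2121, M2=9692/2121, M3=-439/2121, M4=1670/707, M5=0
seg 0: a=-5, c=M0/2=0, d=(M1−M0)/(6·3)=-12877/38178, b=Δ0−h0·(2M0+M1)/6=27017/4242
seg 1: a=5, c=M1/2=-12877/4242, d=(M2−M1)/(6·1)=7523/4242, b=Δ1−h1·(2M1+M2)/6=-5807/2121
seg 2: a=1, c=M2/2=4846/2121, d=(M3−M2)/(6·1)=-3377/4242, b=Δ2−h2·(2M2+M3)/6=-4933/1414
seg 3: a=-1, c=M3/2=-439/4242, d=(M4−M3)/(6·3)=5449/38178, b=Δ3−h3·(2M3+M4)/6=-2773/2121
seg 4: a=-2, c=M4/2=835/707, d=(M5−M4)/(6·2)=-835/4242, b=Δ4−h4·(2M4+M5)/6=8167/4242
t_q=3/4 → seg 0, τ=3/4; S=-5+27017/4242·τ+0·τ²+-12877/38178·τ³=-33085/90496

  seg 0: a=-5 b=27017/4242 c=0 d=-12877/38178
  seg 1: a=5 b=-5807/2121 c=-12877/4242 d=7523/4242
  seg 2: a=1 b=-4933/1414 c=4846/2121 d=-3377/4242
  seg 3: a=-1 b=-2773/2121 c=-439/4242 d=5449/38178
  seg 4: a=-2 b=8167/4242 c=835/707 d=-835/4242
S(3/4) = -33085/90496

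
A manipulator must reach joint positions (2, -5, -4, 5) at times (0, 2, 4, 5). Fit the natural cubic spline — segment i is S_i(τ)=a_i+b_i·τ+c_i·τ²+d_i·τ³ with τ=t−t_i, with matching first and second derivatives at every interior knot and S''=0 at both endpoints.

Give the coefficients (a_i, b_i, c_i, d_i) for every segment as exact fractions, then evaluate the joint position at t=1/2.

  seg 0: a=2 b=-42/11 c=0 d=7/88
  seg 1: a=-5 b=-63/22 c=21/44 d=53/88
  seg 2: a=-4 b=69/11 c=45/11 d=-15/11
S(1/2) = 71/704

Δ: Δ0=-7/2, Δ1=1/2, Δ2=9
row 1: diag=8, rhs=24; c'=1/4, d'=3
row 2: denom=6−2·1/4=11/2; d'=(51−2·3)/(11/2)=90/11
back: M2=90/11
back: M1=3−1/4·90/11=21/22
M: M0=0, M1=21/22, M2=90/11, M3=0
seg 0: a=2, c=M0/2=0, d=(M1−M0)/(6·2)=7/88, b=Δ0−h0·(2M0+M1)/6=-42/11
seg 1: a=-5, c=M1/2=21/44, d=(M2−M1)/(6·2)=53/88, b=Δ1−h1·(2M1+M2)/6=-63/22
seg 2: a=-4, c=M2/2=45/11, d=(M3−M2)/(6·1)=-15/11, b=Δ2−h2·(2M2+M3)/6=69/11
t_q=1/2 → seg 0, τ=1/2; S=2+-42/11·τ+0·τ²+7/88·τ³=71/704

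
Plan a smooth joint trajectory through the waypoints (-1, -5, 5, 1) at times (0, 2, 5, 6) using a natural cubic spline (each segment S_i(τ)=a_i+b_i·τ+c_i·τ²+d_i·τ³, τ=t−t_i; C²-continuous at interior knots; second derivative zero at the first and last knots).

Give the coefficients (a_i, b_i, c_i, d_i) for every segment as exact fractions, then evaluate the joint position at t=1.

  seg 0: a=-1 b=-814/213 c=0 d=97/213
  seg 1: a=-5 b=350/213 c=194/71 d=-154/213
  seg 2: a=5 b=-316/213 c=-268/71 d=268/213
S(1) = -310/71

Δ: Δ0=-2, Δ1=10/3, Δ2=-4
row 1: diag=10, rhs=32; c'=3/10, d'=16/5
row 2: denom=8−3·3/10=71/10; d'=(-44−3·16/5)/(71/10)=-536/71
back: M2=-536/71
back: M1=16/5−3/10·-536/71=388/71
M: M0=0, M1=388/71, M2=-536/71, M3=0
seg 0: a=-1, c=M0/2=0, d=(M1−M0)/(6·2)=97/213, b=Δ0−h0·(2M0+M1)/6=-814/213
seg 1: a=-5, c=M1/2=194/71, d=(M2−M1)/(6·3)=-154/213, b=Δ1−h1·(2M1+M2)/6=350/213
seg 2: a=5, c=M2/2=-268/71, d=(M3−M2)/(6·1)=268/213, b=Δ2−h2·(2M2+M3)/6=-316/213
t_q=1 → seg 0, τ=1; S=-1+-814/213·τ+0·τ²+97/213·τ³=-310/71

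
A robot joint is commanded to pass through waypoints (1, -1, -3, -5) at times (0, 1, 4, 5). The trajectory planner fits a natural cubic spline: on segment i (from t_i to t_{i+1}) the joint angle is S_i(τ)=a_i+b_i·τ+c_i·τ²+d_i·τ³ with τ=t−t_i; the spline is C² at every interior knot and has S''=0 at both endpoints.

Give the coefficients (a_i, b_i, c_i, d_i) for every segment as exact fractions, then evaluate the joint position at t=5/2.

  seg 0: a=1 b=-34/15 c=0 d=4/15
  seg 1: a=-1 b=-22/15 c=4/5 d=-8/45
  seg 2: a=-3 b=-22/15 c=-4/5 d=4/15
S(5/2) = -2

Δ: Δ0=-2, Δ1=-2/3, Δ2=-2
row 1: diag=8, rhs=8; c'=3/8, d'=1
row 2: denom=8−3·3/8=55/8; d'=(-8−3·1)/(55/8)=-8/5
back: M2=-8/5
back: M1=1−3/8·-8/5=8/5
M: M0=0, M1=8/5, M2=-8/5, M3=0
seg 0: a=1, c=M0/2=0, d=(M1−M0)/(6·1)=4/15, b=Δ0−h0·(2M0+M1)/6=-34/15
seg 1: a=-1, c=M1/2=4/5, d=(M2−M1)/(6·3)=-8/45, b=Δ1−h1·(2M1+M2)/6=-22/15
seg 2: a=-3, c=M2/2=-4/5, d=(M3−M2)/(6·1)=4/15, b=Δ2−h2·(2M2+M3)/6=-22/15
t_q=5/2 → seg 1, τ=3/2; S=-1+-22/15·τ+4/5·τ²+-8/45·τ³=-2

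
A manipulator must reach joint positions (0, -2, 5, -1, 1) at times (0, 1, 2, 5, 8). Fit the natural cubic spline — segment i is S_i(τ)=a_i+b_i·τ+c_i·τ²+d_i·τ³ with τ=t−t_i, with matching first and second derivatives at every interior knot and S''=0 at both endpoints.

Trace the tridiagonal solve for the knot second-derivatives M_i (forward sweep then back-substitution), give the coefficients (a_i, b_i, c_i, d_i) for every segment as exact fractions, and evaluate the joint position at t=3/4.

Δ: Δ0=-2, Δ1=7, Δ2=-2, Δ3=2/3
row 1: diag=4, rhs=54; c'=1/4, d'=27/2
row 2: denom=8−1·1/4=31/4; d'=(-54−1·27/2)/(31/4)=-270/31
row 3: denom=12−3·12/31=336/31; d'=(16−3·-270/31)/(336/31)=653/168
back: M3=653/168
back: M2=-270/31−12/31·653/168=-143/14
back: M1=27/2−1/4·-143/14=899/56
M: M0=0, M1=899/56, M2=-143/14, M3=653/168, M4=0
seg 0: a=0, c=M0/2=0, d=(M1−M0)/(6·1)=899/336, b=Δ0−h0·(2M0+M1)/6=-1571/336
seg 1: a=-2, c=M1/2=899/112, d=(M2−M1)/(6·1)=-1471/336, b=Δ1−h1·(2M1+M2)/6=563/168
seg 2: a=5, c=M2/2=-143/28, d=(M3−M2)/(6·3)=2369/3024, b=Δ2−h2·(2M2+M3)/6=301/48
seg 3: a=-1, c=M3/2=653/336, d=(M4−M3)/(6·3)=-653/3024, b=Δ3−h3·(2M3+M4)/6=-541/168
t_q=3/4 → seg 0, τ=3/4; S=0+-1571/336·τ+0·τ²+899/336·τ³=-2435/1024

  seg 0: a=0 b=-1571/336 c=0 d=899/336
  seg 1: a=-2 b=563/168 c=899/112 d=-1471/336
  seg 2: a=5 b=301/48 c=-143/28 d=2369/3024
  seg 3: a=-1 b=-541/168 c=653/336 d=-653/3024
S(3/4) = -2435/1024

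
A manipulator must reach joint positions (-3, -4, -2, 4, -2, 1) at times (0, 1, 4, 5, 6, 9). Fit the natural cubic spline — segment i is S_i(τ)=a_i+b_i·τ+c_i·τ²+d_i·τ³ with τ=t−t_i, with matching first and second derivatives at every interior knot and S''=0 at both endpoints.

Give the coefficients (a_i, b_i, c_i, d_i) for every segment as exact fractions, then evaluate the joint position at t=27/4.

Δ: Δ0=-1, Δ1=2/3, Δ2=6, Δ3=-6, Δ4=1
row 1: diag=8, rhs=10; c'=3/8, d'=5/4
row 2: denom=8−3·3/8=55/8; d'=(32−3·5/4)/(55/8)=226/55
row 3: denom=4−1·8/55=212/55; d'=(-72−1·226/55)/(212/55)=-2093/106
row 4: denom=8−1·55/212=1641/212; d'=(42−1·-2093/106)/(1641/212)=13090/1641
back: M4=13090/1641
back: M3=-2093/106−55/212·13090/1641=-35798/1641
back: M2=226/55−8/55·-35798/1641=11950/1641
back: M1=5/4−3/8·11950/1641=-810/547
M: M0=0, M1=-810/547, M2=11950/1641, M3=-35798/1641, M4=13090/1641, M5=0
seg 0: a=-3, c=M0/2=0, d=(M1−M0)/(6·1)=-135/547, b=Δ0−h0·(2M0+M1)/6=-412/547
seg 1: a=-4, c=M1/2=-405/547, d=(M2−M1)/(6·3)=7190/14769, b=Δ1−h1·(2M1+M2)/6=-817/547
seg 2: a=-2, c=M2/2=5975/1641, d=(M3−M2)/(6·1)=-7958/1641, b=Δ2−h2·(2M2+M3)/6=3943/547
seg 3: a=4, c=M3/2=-17899/1641, d=(M4−M3)/(6·1)=2716/547, b=Δ3−h3·(2M3+M4)/6=-95/1641
seg 4: a=-2, c=M4/2=6545/1641, d=(M5−M4)/(6·3)=-6545/14769, b=Δ4−h4·(2M4+M5)/6=-11449/1641
t_q=27/4 → seg 4, τ=3/4; S=-2+-11449/1641·τ+6545/1641·τ²+-6545/14769·τ³=-181205/35008

  seg 0: a=-3 b=-412/547 c=0 d=-135/547
  seg 1: a=-4 b=-817/547 c=-405/547 d=7190/14769
  seg 2: a=-2 b=3943/547 c=5975/1641 d=-7958/1641
  seg 3: a=4 b=-95/1641 c=-17899/1641 d=2716/547
  seg 4: a=-2 b=-11449/1641 c=6545/1641 d=-6545/14769
S(27/4) = -181205/35008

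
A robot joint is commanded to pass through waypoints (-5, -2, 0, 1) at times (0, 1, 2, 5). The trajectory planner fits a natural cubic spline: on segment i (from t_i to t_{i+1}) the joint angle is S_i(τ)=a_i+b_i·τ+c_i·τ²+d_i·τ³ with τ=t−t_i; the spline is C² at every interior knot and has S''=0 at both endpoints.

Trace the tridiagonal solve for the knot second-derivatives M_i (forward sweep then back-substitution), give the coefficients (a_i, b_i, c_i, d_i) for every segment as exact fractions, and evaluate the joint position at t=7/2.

Δ: Δ0=3, Δ1=2, Δ2=1/3
row 1: diag=4, rhs=-6; c'=1/4, d'=-3/2
row 2: denom=8−1·1/4=31/4; d'=(-10−1·-3/2)/(31/4)=-34/31
back: M2=-34/31
back: M1=-3/2−1/4·-34/31=-38/31
M: M0=0, M1=-38/31, M2=-34/31, M3=0
seg 0: a=-5, c=M0/2=0, d=(M1−M0)/(6·1)=-19/93, b=Δ0−h0·(2M0+M1)/6=298/93
seg 1: a=-2, c=M1/2=-19/31, d=(M2−M1)/(6·1)=2/93, b=Δ1−h1·(2M1+M2)/6=241/93
seg 2: a=0, c=M2/2=-17/31, d=(M3−M2)/(6·3)=17/279, b=Δ2−h2·(2M2+M3)/6=133/93
t_q=7/2 → seg 2, τ=3/2; S=0+133/93·τ+-17/31·τ²+17/279·τ³=277/248

  seg 0: a=-5 b=298/93 c=0 d=-19/93
  seg 1: a=-2 b=241/93 c=-19/31 d=2/93
  seg 2: a=0 b=133/93 c=-17/31 d=17/279
S(7/2) = 277/248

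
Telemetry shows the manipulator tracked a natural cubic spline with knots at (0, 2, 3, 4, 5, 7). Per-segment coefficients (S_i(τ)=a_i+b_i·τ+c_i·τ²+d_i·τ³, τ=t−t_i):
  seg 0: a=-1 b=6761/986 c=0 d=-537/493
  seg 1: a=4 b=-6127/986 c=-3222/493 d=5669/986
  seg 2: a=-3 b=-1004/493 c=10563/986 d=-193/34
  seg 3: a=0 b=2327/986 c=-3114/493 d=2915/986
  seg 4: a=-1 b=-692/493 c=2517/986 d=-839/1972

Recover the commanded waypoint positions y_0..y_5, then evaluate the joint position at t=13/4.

y_0=-1 y_1=4 y_2=-3 y_3=0 y_4=-1 y_5=3
S(13/4) = -184785/63104

y_0 = S_0(0) = a_0 = -1
y_1 = S_1(0) = a_1 = 4
y_2 = S_2(0) = a_2 = -3
y_3 = S_3(0) = a_3 = 0
y_4 = S_4(0) = a_4 = -1
y_5 = S_4(2) = 3
t_q=13/4 is in segment 2 (τ=1/4); S_2(τ)=-184785/63104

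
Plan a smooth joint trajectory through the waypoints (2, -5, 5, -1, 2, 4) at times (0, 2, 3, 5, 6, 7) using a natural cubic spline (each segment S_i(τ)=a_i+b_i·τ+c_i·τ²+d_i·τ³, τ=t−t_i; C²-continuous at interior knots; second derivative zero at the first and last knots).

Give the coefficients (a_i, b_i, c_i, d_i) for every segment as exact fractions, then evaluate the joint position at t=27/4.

Δ: Δ0=-7/2, Δ1=10, Δ2=-3, Δ3=3, Δ4=2
row 1: diag=6, rhs=81; c'=1/6, d'=27/2
row 2: denom=6−1·1/6=35/6; d'=(-78−1·27/2)/(35/6)=-549/35
row 3: denom=6−2·12/35=186/35; d'=(36−2·-549/35)/(186/35)=393/31
row 4: denom=4−1·35/186=709/186; d'=(-6−1·393/31)/(709/186)=-3474/709
back: M4=-3474/709
back: M3=393/31−35/186·-3474/709=9642/709
back: M2=-549/35−12/35·9642/709=-14427/709
back: M1=27/2−1/6·-14427/709=11976/709
M: M0=0, M1=11976/709, M2=-14427/709, M3=9642/709, M4=-3474/709, M5=0
seg 0: a=2, c=M0/2=0, d=(M1−M0)/(6·2)=998/709, b=Δ0−h0·(2M0+M1)/6=-12947/1418
seg 1: a=-5, c=M1/2=5988/709, d=(M2−M1)/(6·1)=-8801/1418, b=Δ1−h1·(2M1+M2)/6=11005/1418
seg 2: a=5, c=M2/2=-14427/1418, d=(M3−M2)/(6·2)=8023/2836, b=Δ2−h2·(2M2+M3)/6=4277/709
seg 3: a=-1, c=M3/2=4821/709, d=(M4−M3)/(6·1)=-2186/709, b=Δ3−h3·(2M3+M4)/6=-508/709
seg 4: a=2, c=M4/2=-1737/709, d=(M5−M4)/(6·1)=579/709, b=Δ4−h4·(2M4+M5)/6=2576/709
t_q=27/4 → seg 4, τ=3/4; S=2+2576/709·τ+-1737/709·τ²+579/709·τ³=167501/45376

  seg 0: a=2 b=-12947/1418 c=0 d=998/709
  seg 1: a=-5 b=11005/1418 c=5988/709 d=-8801/1418
  seg 2: a=5 b=4277/709 c=-14427/1418 d=8023/2836
  seg 3: a=-1 b=-508/709 c=4821/709 d=-2186/709
  seg 4: a=2 b=2576/709 c=-1737/709 d=579/709
S(27/4) = 167501/45376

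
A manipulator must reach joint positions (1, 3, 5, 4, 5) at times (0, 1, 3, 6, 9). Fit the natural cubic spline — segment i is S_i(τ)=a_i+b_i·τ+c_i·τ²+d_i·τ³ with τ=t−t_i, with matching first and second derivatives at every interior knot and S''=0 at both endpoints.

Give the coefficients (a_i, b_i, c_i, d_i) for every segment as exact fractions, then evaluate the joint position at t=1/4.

  seg 0: a=1 b=437/206 c=0 d=-25/206
  seg 1: a=3 b=181/103 c=-75/206 d=-3/412
  seg 2: a=5 b=22/103 c=-42/103 d=209/2781
  seg 3: a=4 b=-21/103 c=83/309 d=-83/2781
S(1/4) = 20151/13184

Δ: Δ0=2, Δ1=1, Δ2=-1/3, Δ3=1/3
row 1: diag=6, rhs=-6; c'=1/3, d'=-1
row 2: denom=10−2·1/3=28/3; d'=(-8−2·-1)/(28/3)=-9/14
row 3: denom=12−3·9/28=309/28; d'=(4−3·-9/14)/(309/28)=166/309
back: M3=166/309
back: M2=-9/14−9/28·166/309=-84/103
back: M1=-1−1/3·-84/103=-75/103
M: M0=0, M1=-75/103, M2=-84/103, M3=166/309, M4=0
seg 0: a=1, c=M0/2=0, d=(M1−M0)/(6·1)=-25/206, b=Δ0−h0·(2M0+M1)/6=437/206
seg 1: a=3, c=M1/2=-75/206, d=(M2−M1)/(6·2)=-3/412, b=Δ1−h1·(2M1+M2)/6=181/103
seg 2: a=5, c=M2/2=-42/103, d=(M3−M2)/(6·3)=209/2781, b=Δ2−h2·(2M2+M3)/6=22/103
seg 3: a=4, c=M3/2=83/309, d=(M4−M3)/(6·3)=-83/2781, b=Δ3−h3·(2M3+M4)/6=-21/103
t_q=1/4 → seg 0, τ=1/4; S=1+437/206·τ+0·τ²+-25/206·τ³=20151/13184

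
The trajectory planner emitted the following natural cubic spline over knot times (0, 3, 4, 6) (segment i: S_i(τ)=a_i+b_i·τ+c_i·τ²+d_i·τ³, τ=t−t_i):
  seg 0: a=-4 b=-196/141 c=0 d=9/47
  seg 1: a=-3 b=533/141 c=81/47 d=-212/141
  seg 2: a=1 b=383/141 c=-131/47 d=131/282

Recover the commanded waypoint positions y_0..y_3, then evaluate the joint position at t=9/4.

y_0 = S_0(0) = a_0 = -4
y_1 = S_1(0) = a_1 = -3
y_2 = S_2(0) = a_2 = 1
y_3 = S_2(2) = -1
t_q=9/4 is in segment 0 (τ=9/4); S_0(τ)=-14879/3008

y_0=-4 y_1=-3 y_2=1 y_3=-1
S(9/4) = -14879/3008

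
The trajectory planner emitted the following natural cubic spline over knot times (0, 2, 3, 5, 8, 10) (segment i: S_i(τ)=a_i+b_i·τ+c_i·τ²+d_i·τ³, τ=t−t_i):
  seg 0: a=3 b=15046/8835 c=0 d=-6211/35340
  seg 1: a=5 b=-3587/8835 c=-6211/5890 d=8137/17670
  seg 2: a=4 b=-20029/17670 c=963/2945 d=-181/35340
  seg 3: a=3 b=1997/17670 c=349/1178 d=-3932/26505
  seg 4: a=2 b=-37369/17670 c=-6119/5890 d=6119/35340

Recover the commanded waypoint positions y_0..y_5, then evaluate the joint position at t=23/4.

y_0 = S_0(0) = a_0 = 3
y_1 = S_1(0) = a_1 = 5
y_2 = S_2(0) = a_2 = 4
y_3 = S_3(0) = a_3 = 3
y_4 = S_4(0) = a_4 = 2
y_5 = S_4(2) = -5
t_q=23/4 is in segment 3 (τ=3/4); S_3(τ)=60103/18848

y_0=3 y_1=5 y_2=4 y_3=3 y_4=2 y_5=-5
S(23/4) = 60103/18848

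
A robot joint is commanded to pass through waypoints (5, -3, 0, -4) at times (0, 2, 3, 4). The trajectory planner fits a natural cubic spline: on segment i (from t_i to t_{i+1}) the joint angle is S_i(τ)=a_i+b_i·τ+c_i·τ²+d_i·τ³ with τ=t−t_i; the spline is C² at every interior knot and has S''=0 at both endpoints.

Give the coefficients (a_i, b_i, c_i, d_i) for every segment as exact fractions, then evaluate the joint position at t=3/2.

  seg 0: a=5 b=-162/23 c=0 d=35/46
  seg 1: a=-3 b=48/23 c=105/23 d=-84/23
  seg 2: a=0 b=6/23 c=-147/23 d=49/23
S(3/2) = -1103/368

Δ: Δ0=-4, Δ1=3, Δ2=-4
row 1: diag=6, rhs=42; c'=1/6, d'=7
row 2: denom=4−1·1/6=23/6; d'=(-42−1·7)/(23/6)=-294/23
back: M2=-294/23
back: M1=7−1/6·-294/23=210/23
M: M0=0, M1=210/23, M2=-294/23, M3=0
seg 0: a=5, c=M0/2=0, d=(M1−M0)/(6·2)=35/46, b=Δ0−h0·(2M0+M1)/6=-162/23
seg 1: a=-3, c=M1/2=105/23, d=(M2−M1)/(6·1)=-84/23, b=Δ1−h1·(2M1+M2)/6=48/23
seg 2: a=0, c=M2/2=-147/23, d=(M3−M2)/(6·1)=49/23, b=Δ2−h2·(2M2+M3)/6=6/23
t_q=3/2 → seg 0, τ=3/2; S=5+-162/23·τ+0·τ²+35/46·τ³=-1103/368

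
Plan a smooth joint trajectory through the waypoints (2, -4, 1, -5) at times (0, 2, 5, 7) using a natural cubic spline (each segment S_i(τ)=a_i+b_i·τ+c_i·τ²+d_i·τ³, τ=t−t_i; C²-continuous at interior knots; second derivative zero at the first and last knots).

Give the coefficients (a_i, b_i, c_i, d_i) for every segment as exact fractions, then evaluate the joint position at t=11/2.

  seg 0: a=2 b=-13/3 c=0 d=1/3
  seg 1: a=-4 b=-1/3 c=2 d=-4/9
  seg 2: a=1 b=-1/3 c=-2 d=1/3
S(11/2) = 3/8

Δ: Δ0=-3, Δ1=5/3, Δ2=-3
row 1: diag=10, rhs=28; c'=3/10, d'=14/5
row 2: denom=10−3·3/10=91/10; d'=(-28−3·14/5)/(91/10)=-4
back: M2=-4
back: M1=14/5−3/10·-4=4
M: M0=0, M1=4, M2=-4, M3=0
seg 0: a=2, c=M0/2=0, d=(M1−M0)/(6·2)=1/3, b=Δ0−h0·(2M0+M1)/6=-13/3
seg 1: a=-4, c=M1/2=2, d=(M2−M1)/(6·3)=-4/9, b=Δ1−h1·(2M1+M2)/6=-1/3
seg 2: a=1, c=M2/2=-2, d=(M3−M2)/(6·2)=1/3, b=Δ2−h2·(2M2+M3)/6=-1/3
t_q=11/2 → seg 2, τ=1/2; S=1+-1/3·τ+-2·τ²+1/3·τ³=3/8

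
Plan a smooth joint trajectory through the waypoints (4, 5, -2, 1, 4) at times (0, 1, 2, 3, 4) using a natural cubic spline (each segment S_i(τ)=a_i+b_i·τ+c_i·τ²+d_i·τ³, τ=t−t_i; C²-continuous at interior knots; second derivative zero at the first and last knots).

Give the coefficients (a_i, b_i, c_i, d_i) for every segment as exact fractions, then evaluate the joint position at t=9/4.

  seg 0: a=4 b=27/7 c=0 d=-20/7
  seg 1: a=5 b=-33/7 c=-60/7 d=44/7
  seg 2: a=-2 b=-3 c=72/7 d=-30/7
  seg 3: a=1 b=33/7 c=-18/7 d=6/7
S(9/4) = -487/224

Δ: Δ0=1, Δ1=-7, Δ2=3, Δ3=3
row 1: diag=4, rhs=-48; c'=1/4, d'=-12
row 2: denom=4−1·1/4=15/4; d'=(60−1·-12)/(15/4)=96/5
row 3: denom=4−1·4/15=56/15; d'=(0−1·96/5)/(56/15)=-36/7
back: M3=-36/7
back: M2=96/5−4/15·-36/7=144/7
back: M1=-12−1/4·144/7=-120/7
M: M0=0, M1=-120/7, M2=144/7, M3=-36/7, M4=0
seg 0: a=4, c=M0/2=0, d=(M1−M0)/(6·1)=-20/7, b=Δ0−h0·(2M0+M1)/6=27/7
seg 1: a=5, c=M1/2=-60/7, d=(M2−M1)/(6·1)=44/7, b=Δ1−h1·(2M1+M2)/6=-33/7
seg 2: a=-2, c=M2/2=72/7, d=(M3−M2)/(6·1)=-30/7, b=Δ2−h2·(2M2+M3)/6=-3
seg 3: a=1, c=M3/2=-18/7, d=(M4−M3)/(6·1)=6/7, b=Δ3−h3·(2M3+M4)/6=33/7
t_q=9/4 → seg 2, τ=1/4; S=-2+-3·τ+72/7·τ²+-30/7·τ³=-487/224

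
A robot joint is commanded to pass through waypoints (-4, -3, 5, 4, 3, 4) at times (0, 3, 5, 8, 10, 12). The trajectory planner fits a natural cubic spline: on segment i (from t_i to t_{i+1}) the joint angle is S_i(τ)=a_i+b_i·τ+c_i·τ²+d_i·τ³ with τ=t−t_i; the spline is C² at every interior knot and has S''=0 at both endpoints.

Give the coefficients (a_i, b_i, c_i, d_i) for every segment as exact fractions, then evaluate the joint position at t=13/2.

Δ: Δ0=1/3, Δ1=4, Δ2=-1/3, Δ3=-1/2, Δ4=1/2
row 1: diag=10, rhs=22; c'=1/5, d'=11/5
row 2: denom=10−2·1/5=48/5; d'=(-26−2·11/5)/(48/5)=-19/6
row 3: denom=10−3·5/16=145/16; d'=(-1−3·-19/6)/(145/16)=136/145
row 4: denom=8−2·32/145=1096/145; d'=(6−2·136/145)/(1096/145)=299/548
back: M4=299/548
back: M3=136/145−32/145·299/548=112/137
back: M2=-19/6−5/16·112/137=-2813/822
back: M1=11/5−1/5·-2813/822=2371/822
M: M0=0, M1=2371/822, M2=-2813/822, M3=112/137, M4=299/548, M5=0
seg 0: a=-4, c=M0/2=0, d=(M1−M0)/(6·3)=2371/14796, b=Δ0−h0·(2M0+M1)/6=-1823/1644
seg 1: a=-3, c=M1/2=2371/1644, d=(M2−M1)/(6·2)=-72/137, b=Δ1−h1·(2M1+M2)/6=2645/822
seg 2: a=5, c=M2/2=-2813/1644, d=(M3−M2)/(6·3)=3485/14796, b=Δ2−h2·(2M2+M3)/6=2203/822
seg 3: a=4, c=M3/2=56/137, d=(M4−M3)/(6·2)=-149/6576, b=Δ3−h3·(2M3+M4)/6=-2017/1644
seg 4: a=3, c=M4/2=299/1096, d=(M5−M4)/(6·2)=-299/6576, b=Δ4−h4·(2M4+M5)/6=56/411
t_q=13/2 → seg 2, τ=3/2; S=5+2203/822·τ+-2813/1644·τ²+3485/14796·τ³=26151/4384

  seg 0: a=-4 b=-1823/1644 c=0 d=2371/14796
  seg 1: a=-3 b=2645/822 c=2371/1644 d=-72/137
  seg 2: a=5 b=2203/822 c=-2813/1644 d=3485/14796
  seg 3: a=4 b=-2017/1644 c=56/137 d=-149/6576
  seg 4: a=3 b=56/411 c=299/1096 d=-299/6576
S(13/2) = 26151/4384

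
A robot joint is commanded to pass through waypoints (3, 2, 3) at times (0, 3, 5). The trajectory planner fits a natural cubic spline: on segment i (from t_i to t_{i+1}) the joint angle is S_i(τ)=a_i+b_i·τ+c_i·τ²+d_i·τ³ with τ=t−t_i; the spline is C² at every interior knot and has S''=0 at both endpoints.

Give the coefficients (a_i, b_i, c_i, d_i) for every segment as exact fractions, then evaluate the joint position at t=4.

  seg 0: a=3 b=-7/12 c=0 d=1/36
  seg 1: a=2 b=1/6 c=1/4 d=-1/24
S(4) = 19/8

Δ: Δ0=-1/3, Δ1=1/2
row 1: diag=10, rhs=5; c'=1/5, d'=1/2
back: M1=1/2
M: M0=0, M1=1/2, M2=0
seg 0: a=3, c=M0/2=0, d=(M1−M0)/(6·3)=1/36, b=Δ0−h0·(2M0+M1)/6=-7/12
seg 1: a=2, c=M1/2=1/4, d=(M2−M1)/(6·2)=-1/24, b=Δ1−h1·(2M1+M2)/6=1/6
t_q=4 → seg 1, τ=1; S=2+1/6·τ+1/4·τ²+-1/24·τ³=19/8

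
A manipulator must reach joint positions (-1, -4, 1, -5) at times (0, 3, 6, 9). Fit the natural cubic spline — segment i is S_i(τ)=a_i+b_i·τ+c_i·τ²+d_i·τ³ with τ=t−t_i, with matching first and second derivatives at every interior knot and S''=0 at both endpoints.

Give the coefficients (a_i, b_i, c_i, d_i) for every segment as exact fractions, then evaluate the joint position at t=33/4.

  seg 0: a=-1 b=-88/45 c=0 d=43/405
  seg 1: a=-4 b=41/45 c=43/45 d=-19/81
  seg 2: a=1 b=14/45 c=-52/45 d=52/405
S(33/4) = -43/16

Δ: Δ0=-1, Δ1=5/3, Δ2=-2
row 1: diag=12, rhs=16; c'=1/4, d'=4/3
row 2: denom=12−3·1/4=45/4; d'=(-22−3·4/3)/(45/4)=-104/45
back: M2=-104/45
back: M1=4/3−1/4·-104/45=86/45
M: M0=0, M1=86/45, M2=-104/45, M3=0
seg 0: a=-1, c=M0/2=0, d=(M1−M0)/(6·3)=43/405, b=Δ0−h0·(2M0+M1)/6=-88/45
seg 1: a=-4, c=M1/2=43/45, d=(M2−M1)/(6·3)=-19/81, b=Δ1−h1·(2M1+M2)/6=41/45
seg 2: a=1, c=M2/2=-52/45, d=(M3−M2)/(6·3)=52/405, b=Δ2−h2·(2M2+M3)/6=14/45
t_q=33/4 → seg 2, τ=9/4; S=1+14/45·τ+-52/45·τ²+52/405·τ³=-43/16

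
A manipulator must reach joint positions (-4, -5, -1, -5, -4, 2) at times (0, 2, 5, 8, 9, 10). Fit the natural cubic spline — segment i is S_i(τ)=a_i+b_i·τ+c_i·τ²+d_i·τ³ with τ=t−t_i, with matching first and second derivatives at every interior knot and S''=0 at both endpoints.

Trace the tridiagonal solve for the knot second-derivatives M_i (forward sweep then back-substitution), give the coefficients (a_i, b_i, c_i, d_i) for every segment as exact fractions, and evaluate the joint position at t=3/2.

Δ: Δ0=-1/2, Δ1=4/3, Δ2=-4/3, Δ3=1, Δ4=6
row 1: diag=10, rhs=11; c'=3/10, d'=11/10
row 2: denom=12−3·3/10=111/10; d'=(-16−3·11/10)/(111/10)=-193/111
row 3: denom=8−3·10/37=266/37; d'=(14−3·-193/111)/(266/37)=711/266
row 4: denom=4−1·37/266=1027/266; d'=(30−1·711/266)/(1027/266)=7269/1027
back: M4=7269/1027
back: M3=711/266−37/266·7269/1027=1734/1027
back: M2=-193/111−10/37·1734/1027=-6763/3081
back: M1=11/10−3/10·-6763/3081=1806/1027
M: M0=0, M1=1806/1027, M2=-6763/3081, M3=1734/1027, M4=7269/1027, M5=0
seg 0: a=-4, c=M0/2=0, d=(M1−M0)/(6·2)=301/2054, b=Δ0−h0·(2M0+M1)/6=-2231/2054
seg 1: a=-5, c=M1/2=903/1027, d=(M2−M1)/(6·3)=-937/4266, b=Δ1−h1·(2M1+M2)/6=1381/2054
seg 2: a=-1, c=M2/2=-6763/6162, d=(M3−M2)/(6·3)=11965/55458, b=Δ2−h2·(2M2+M3)/6=18/1027
seg 3: a=-5, c=M3/2=867/1027, d=(M4−M3)/(6·1)=1845/2054, b=Δ3−h3·(2M3+M4)/6=-1525/2054
seg 4: a=-4, c=M4/2=7269/2054, d=(M5−M4)/(6·1)=-2423/2054, b=Δ4−h4·(2M4+M5)/6=3739/1027
t_q=3/2 → seg 0, τ=3/2; S=-4+-2231/2054·τ+0·τ²+301/2054·τ³=-84373/16432

  seg 0: a=-4 b=-2231/2054 c=0 d=301/2054
  seg 1: a=-5 b=1381/2054 c=903/1027 d=-937/4266
  seg 2: a=-1 b=18/1027 c=-6763/6162 d=11965/55458
  seg 3: a=-5 b=-1525/2054 c=867/1027 d=1845/2054
  seg 4: a=-4 b=3739/1027 c=7269/2054 d=-2423/2054
S(3/2) = -84373/16432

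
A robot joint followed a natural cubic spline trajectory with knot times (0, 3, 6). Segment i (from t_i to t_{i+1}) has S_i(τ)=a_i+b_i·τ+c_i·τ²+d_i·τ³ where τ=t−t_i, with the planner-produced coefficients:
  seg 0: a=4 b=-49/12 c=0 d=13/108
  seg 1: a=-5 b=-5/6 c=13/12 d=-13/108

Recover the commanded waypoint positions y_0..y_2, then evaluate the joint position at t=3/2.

y_0=4 y_1=-5 y_2=-1
S(3/2) = -55/32

y_0 = S_0(0) = a_0 = 4
y_1 = S_1(0) = a_1 = -5
y_2 = S_1(3) = -1
t_q=3/2 is in segment 0 (τ=3/2); S_0(τ)=-55/32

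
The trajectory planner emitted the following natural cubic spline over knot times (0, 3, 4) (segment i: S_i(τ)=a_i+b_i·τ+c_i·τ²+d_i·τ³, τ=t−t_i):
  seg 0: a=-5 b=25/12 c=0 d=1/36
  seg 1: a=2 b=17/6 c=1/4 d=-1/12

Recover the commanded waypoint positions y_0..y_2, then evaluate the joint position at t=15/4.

y_0=-5 y_1=2 y_2=5
S(15/4) = 1083/256

y_0 = S_0(0) = a_0 = -5
y_1 = S_1(0) = a_1 = 2
y_2 = S_1(1) = 5
t_q=15/4 is in segment 1 (τ=3/4); S_1(τ)=1083/256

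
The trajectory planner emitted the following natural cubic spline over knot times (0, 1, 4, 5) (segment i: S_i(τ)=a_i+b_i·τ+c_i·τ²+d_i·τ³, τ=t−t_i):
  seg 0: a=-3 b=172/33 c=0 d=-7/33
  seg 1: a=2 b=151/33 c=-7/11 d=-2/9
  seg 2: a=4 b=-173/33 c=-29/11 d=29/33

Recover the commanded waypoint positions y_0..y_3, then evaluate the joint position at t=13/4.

y_0 = S_0(0) = a_0 = -3
y_1 = S_1(0) = a_1 = 2
y_2 = S_2(0) = a_2 = 4
y_3 = S_2(1) = -3
t_q=13/4 is in segment 1 (τ=9/4); S_1(τ)=2303/352

y_0=-3 y_1=2 y_2=4 y_3=-3
S(13/4) = 2303/352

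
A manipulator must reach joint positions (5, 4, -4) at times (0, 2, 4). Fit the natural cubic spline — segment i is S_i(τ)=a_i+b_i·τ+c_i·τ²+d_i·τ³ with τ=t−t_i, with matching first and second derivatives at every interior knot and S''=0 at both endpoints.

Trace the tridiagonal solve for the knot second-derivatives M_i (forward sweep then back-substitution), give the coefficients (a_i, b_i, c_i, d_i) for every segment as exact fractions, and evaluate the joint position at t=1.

  seg 0: a=5 b=3/8 c=0 d=-7/32
  seg 1: a=4 b=-9/4 c=-21/16 d=7/32
S(1) = 165/32

Δ: Δ0=-1/2, Δ1=-4
row 1: diag=8, rhs=-21; c'=1/4, d'=-21/8
back: M1=-21/8
M: M0=0, M1=-21/8, M2=0
seg 0: a=5, c=M0/2=0, d=(M1−M0)/(6·2)=-7/32, b=Δ0−h0·(2M0+M1)/6=3/8
seg 1: a=4, c=M1/2=-21/16, d=(M2−M1)/(6·2)=7/32, b=Δ1−h1·(2M1+M2)/6=-9/4
t_q=1 → seg 0, τ=1; S=5+3/8·τ+0·τ²+-7/32·τ³=165/32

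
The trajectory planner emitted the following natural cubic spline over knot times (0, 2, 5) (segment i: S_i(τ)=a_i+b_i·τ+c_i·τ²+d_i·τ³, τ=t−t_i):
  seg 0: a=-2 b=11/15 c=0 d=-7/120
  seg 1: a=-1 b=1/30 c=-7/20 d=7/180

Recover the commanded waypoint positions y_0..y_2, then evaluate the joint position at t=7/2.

y_0 = S_0(0) = a_0 = -2
y_1 = S_1(0) = a_1 = -1
y_2 = S_1(3) = -3
t_q=7/2 is in segment 1 (τ=3/2); S_1(τ)=-257/160

y_0=-2 y_1=-1 y_2=-3
S(7/2) = -257/160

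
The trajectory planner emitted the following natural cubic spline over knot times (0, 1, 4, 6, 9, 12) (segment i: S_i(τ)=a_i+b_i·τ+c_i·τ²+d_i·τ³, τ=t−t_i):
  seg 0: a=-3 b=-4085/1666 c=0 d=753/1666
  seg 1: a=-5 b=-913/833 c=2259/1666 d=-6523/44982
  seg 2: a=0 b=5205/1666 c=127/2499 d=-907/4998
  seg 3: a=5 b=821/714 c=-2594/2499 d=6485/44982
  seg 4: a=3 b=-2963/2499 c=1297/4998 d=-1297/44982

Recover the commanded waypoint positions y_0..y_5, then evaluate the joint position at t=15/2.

y_0 = S_0(0) = a_0 = -3
y_1 = S_1(0) = a_1 = -5
y_2 = S_2(0) = a_2 = 0
y_3 = S_3(0) = a_3 = 5
y_4 = S_4(0) = a_4 = 3
y_5 = S_4(3) = 1
t_q=15/2 is in segment 3 (τ=3/2); S_3(τ)=64985/13328

y_0=-3 y_1=-5 y_2=0 y_3=5 y_4=3 y_5=1
S(15/2) = 64985/13328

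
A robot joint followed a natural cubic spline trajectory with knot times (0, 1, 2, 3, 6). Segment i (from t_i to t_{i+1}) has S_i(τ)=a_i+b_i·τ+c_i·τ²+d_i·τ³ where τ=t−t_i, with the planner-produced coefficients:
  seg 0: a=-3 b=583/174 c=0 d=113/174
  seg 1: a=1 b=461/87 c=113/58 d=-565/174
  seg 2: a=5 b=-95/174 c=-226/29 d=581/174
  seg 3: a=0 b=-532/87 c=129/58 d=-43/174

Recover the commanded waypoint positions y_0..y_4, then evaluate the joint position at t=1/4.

y_0 = S_0(0) = a_0 = -3
y_1 = S_1(0) = a_1 = 1
y_2 = S_2(0) = a_2 = 5
y_3 = S_3(0) = a_3 = 0
y_4 = S_3(3) = -5
t_q=1/4 is in segment 0 (τ=1/4); S_0(τ)=-7989/3712

y_0=-3 y_1=1 y_2=5 y_3=0 y_4=-5
S(1/4) = -7989/3712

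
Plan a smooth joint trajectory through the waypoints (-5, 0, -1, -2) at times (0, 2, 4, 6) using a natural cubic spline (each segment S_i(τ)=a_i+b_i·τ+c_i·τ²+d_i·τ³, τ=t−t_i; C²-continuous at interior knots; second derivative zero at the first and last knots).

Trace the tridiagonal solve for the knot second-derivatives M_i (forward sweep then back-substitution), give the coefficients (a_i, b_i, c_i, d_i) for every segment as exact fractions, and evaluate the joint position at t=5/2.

  seg 0: a=-5 b=33/10 c=0 d=-1/5
  seg 1: a=0 b=9/10 c=-6/5 d=1/4
  seg 2: a=-1 b=-9/10 c=3/10 d=-1/20
S(5/2) = 29/160

Δ: Δ0=5/2, Δ1=-1/2, Δ2=-1/2
row 1: diag=8, rhs=-18; c'=1/4, d'=-9/4
row 2: denom=8−2·1/4=15/2; d'=(0−2·-9/4)/(15/2)=3/5
back: M2=3/5
back: M1=-9/4−1/4·3/5=-12/5
M: M0=0, M1=-12/5, M2=3/5, M3=0
seg 0: a=-5, c=M0/2=0, d=(M1−M0)/(6·2)=-1/5, b=Δ0−h0·(2M0+M1)/6=33/10
seg 1: a=0, c=M1/2=-6/5, d=(M2−M1)/(6·2)=1/4, b=Δ1−h1·(2M1+M2)/6=9/10
seg 2: a=-1, c=M2/2=3/10, d=(M3−M2)/(6·2)=-1/20, b=Δ2−h2·(2M2+M3)/6=-9/10
t_q=5/2 → seg 1, τ=1/2; S=0+9/10·τ+-6/5·τ²+1/4·τ³=29/160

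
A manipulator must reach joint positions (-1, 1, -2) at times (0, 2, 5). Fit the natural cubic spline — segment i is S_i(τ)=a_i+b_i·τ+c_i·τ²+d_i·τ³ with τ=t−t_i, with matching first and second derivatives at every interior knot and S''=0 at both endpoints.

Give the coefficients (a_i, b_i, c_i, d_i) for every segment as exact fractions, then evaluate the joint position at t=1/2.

Δ: Δ0=1, Δ1=-1
row 1: diag=10, rhs=-12; c'=3/10, d'=-6/5
back: M1=-6/5
M: M0=0, M1=-6/5, M2=0
seg 0: a=-1, c=M0/2=0, d=(M1−M0)/(6·2)=-1/10, b=Δ0−h0·(2M0+M1)/6=7/5
seg 1: a=1, c=M1/2=-3/5, d=(M2−M1)/(6·3)=1/15, b=Δ1−h1·(2M1+M2)/6=1/5
t_q=1/2 → seg 0, τ=1/2; S=-1+7/5·τ+0·τ²+-1/10·τ³=-5/16

  seg 0: a=-1 b=7/5 c=0 d=-1/10
  seg 1: a=1 b=1/5 c=-3/5 d=1/15
S(1/2) = -5/16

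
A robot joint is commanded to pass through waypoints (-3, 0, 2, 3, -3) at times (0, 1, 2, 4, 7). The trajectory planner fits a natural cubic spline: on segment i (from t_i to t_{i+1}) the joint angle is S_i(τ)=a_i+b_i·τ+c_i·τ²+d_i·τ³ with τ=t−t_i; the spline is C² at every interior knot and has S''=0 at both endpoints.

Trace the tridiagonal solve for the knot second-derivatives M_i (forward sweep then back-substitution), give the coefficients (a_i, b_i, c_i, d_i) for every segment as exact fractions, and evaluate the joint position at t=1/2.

Δ: Δ0=3, Δ1=2, Δ2=1/2, Δ3=-2
row 1: diag=4, rhs=-6; c'=1/4, d'=-3/2
row 2: denom=6−1·1/4=23/4; d'=(-9−1·-3/2)/(23/4)=-30/23
row 3: denom=10−2·8/23=214/23; d'=(-15−2·-30/23)/(214/23)=-285/214
back: M3=-285/214
back: M2=-30/23−8/23·-285/214=-90/107
back: M1=-3/2−1/4·-90/107=-138/107
M: M0=0, M1=-138/107, M2=-90/107, M3=-285/214, M4=0
seg 0: a=-3, c=M0/2=0, d=(M1−M0)/(6·1)=-23/107, b=Δ0−h0·(2M0+M1)/6=344/107
seg 1: a=0, c=M1/2=-69/107, d=(M2−M1)/(6·1)=8/107, b=Δ1−h1·(2M1+M2)/6=275/107
seg 2: a=2, c=M2/2=-45/107, d=(M3−M2)/(6·2)=-35/856, b=Δ2−h2·(2M2+M3)/6=161/107
seg 3: a=3, c=M3/2=-285/428, d=(M4−M3)/(6·3)=95/1284, b=Δ3−h3·(2M3+M4)/6=-143/214
t_q=1/2 → seg 0, τ=1/2; S=-3+344/107·τ+0·τ²+-23/107·τ³=-1215/856

  seg 0: a=-3 b=344/107 c=0 d=-23/107
  seg 1: a=0 b=275/107 c=-69/107 d=8/107
  seg 2: a=2 b=161/107 c=-45/107 d=-35/856
  seg 3: a=3 b=-143/214 c=-285/428 d=95/1284
S(1/2) = -1215/856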